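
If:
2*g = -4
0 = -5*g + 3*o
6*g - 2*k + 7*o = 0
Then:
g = -2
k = -53/3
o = -10/3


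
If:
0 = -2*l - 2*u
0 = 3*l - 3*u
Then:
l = 0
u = 0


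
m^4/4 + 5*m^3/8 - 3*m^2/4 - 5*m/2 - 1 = (m/2 + 1)^2*(m - 2)*(m + 1/2)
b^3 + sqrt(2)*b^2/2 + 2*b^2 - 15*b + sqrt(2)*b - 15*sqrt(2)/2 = (b - 3)*(b + 5)*(b + sqrt(2)/2)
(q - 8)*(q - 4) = q^2 - 12*q + 32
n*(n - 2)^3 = n^4 - 6*n^3 + 12*n^2 - 8*n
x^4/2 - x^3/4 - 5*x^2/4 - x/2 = x*(x/2 + 1/4)*(x - 2)*(x + 1)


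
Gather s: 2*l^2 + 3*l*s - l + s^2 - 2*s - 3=2*l^2 - l + s^2 + s*(3*l - 2) - 3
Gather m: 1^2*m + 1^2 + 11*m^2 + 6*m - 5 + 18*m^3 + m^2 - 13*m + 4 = 18*m^3 + 12*m^2 - 6*m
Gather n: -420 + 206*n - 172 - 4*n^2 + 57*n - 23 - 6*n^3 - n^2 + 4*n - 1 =-6*n^3 - 5*n^2 + 267*n - 616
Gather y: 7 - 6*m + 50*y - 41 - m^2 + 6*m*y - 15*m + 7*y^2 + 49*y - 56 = -m^2 - 21*m + 7*y^2 + y*(6*m + 99) - 90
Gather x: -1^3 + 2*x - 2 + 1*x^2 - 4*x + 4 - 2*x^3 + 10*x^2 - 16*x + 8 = -2*x^3 + 11*x^2 - 18*x + 9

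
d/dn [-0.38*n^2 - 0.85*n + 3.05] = -0.76*n - 0.85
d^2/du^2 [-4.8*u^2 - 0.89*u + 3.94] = -9.60000000000000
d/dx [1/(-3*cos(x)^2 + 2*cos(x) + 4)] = 2*(1 - 3*cos(x))*sin(x)/(-3*cos(x)^2 + 2*cos(x) + 4)^2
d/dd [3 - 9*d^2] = -18*d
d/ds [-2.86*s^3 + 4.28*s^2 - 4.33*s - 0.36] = -8.58*s^2 + 8.56*s - 4.33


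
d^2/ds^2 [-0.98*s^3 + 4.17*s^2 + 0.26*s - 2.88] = 8.34 - 5.88*s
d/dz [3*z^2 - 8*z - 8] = 6*z - 8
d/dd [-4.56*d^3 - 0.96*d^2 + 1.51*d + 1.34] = -13.68*d^2 - 1.92*d + 1.51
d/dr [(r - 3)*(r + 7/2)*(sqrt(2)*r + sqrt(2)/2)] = sqrt(2)*(12*r^2 + 8*r - 41)/4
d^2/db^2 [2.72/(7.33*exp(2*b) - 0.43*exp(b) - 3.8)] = ((1.1696 - 79.7504*exp(b))*(-7.33*exp(2*b) + 0.43*exp(b) + 3.8) - 2.72*(14.66*exp(b) - 0.43)*(29.32*exp(b) - 0.86)*exp(b))*exp(b)/(-7.33*exp(2*b) + 0.43*exp(b) + 3.8)^3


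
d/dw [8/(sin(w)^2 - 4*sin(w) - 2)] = 16*(2 - sin(w))*cos(w)/(4*sin(w) + cos(w)^2 + 1)^2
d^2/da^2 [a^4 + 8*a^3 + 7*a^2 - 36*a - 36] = 12*a^2 + 48*a + 14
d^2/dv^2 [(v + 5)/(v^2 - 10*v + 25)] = 2*(v + 25)/(v^4 - 20*v^3 + 150*v^2 - 500*v + 625)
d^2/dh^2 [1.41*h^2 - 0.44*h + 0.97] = 2.82000000000000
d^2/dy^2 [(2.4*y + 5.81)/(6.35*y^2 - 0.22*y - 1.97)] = ((-91.44*y - 72.731)*(-6.35*y^2 + 0.22*y + 1.97) - (2.4*y + 5.81)*(12.7*y - 0.22)*(25.4*y - 0.44))/(-6.35*y^2 + 0.22*y + 1.97)^3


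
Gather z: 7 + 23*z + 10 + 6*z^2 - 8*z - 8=6*z^2 + 15*z + 9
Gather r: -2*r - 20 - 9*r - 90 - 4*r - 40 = -15*r - 150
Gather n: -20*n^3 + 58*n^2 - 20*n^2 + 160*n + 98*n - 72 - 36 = -20*n^3 + 38*n^2 + 258*n - 108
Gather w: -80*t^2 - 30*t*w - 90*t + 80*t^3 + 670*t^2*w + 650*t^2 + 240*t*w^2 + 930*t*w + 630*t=80*t^3 + 570*t^2 + 240*t*w^2 + 540*t + w*(670*t^2 + 900*t)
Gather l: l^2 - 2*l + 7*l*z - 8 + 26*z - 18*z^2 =l^2 + l*(7*z - 2) - 18*z^2 + 26*z - 8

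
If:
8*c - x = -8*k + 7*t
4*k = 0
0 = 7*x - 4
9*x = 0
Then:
No Solution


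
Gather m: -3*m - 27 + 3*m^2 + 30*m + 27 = 3*m^2 + 27*m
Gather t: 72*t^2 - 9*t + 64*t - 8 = 72*t^2 + 55*t - 8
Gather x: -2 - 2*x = -2*x - 2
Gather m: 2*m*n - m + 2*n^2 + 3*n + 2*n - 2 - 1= m*(2*n - 1) + 2*n^2 + 5*n - 3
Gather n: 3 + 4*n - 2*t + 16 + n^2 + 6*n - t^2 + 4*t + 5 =n^2 + 10*n - t^2 + 2*t + 24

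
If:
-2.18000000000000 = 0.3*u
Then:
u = -7.27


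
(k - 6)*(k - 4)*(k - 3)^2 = k^4 - 16*k^3 + 93*k^2 - 234*k + 216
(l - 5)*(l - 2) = l^2 - 7*l + 10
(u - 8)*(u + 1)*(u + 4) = u^3 - 3*u^2 - 36*u - 32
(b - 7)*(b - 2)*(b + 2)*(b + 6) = b^4 - b^3 - 46*b^2 + 4*b + 168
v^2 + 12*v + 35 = (v + 5)*(v + 7)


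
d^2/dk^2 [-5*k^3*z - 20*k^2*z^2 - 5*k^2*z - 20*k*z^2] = 10*z*(-3*k - 4*z - 1)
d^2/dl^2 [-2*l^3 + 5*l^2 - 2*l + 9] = 10 - 12*l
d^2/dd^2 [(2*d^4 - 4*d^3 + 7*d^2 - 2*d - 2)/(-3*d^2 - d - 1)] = 2*(-18*d^6 - 18*d^5 - 24*d^4 + 15*d^3 + 117*d^2 + 12*d - 13)/(27*d^6 + 27*d^5 + 36*d^4 + 19*d^3 + 12*d^2 + 3*d + 1)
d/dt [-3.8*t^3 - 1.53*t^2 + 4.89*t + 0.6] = -11.4*t^2 - 3.06*t + 4.89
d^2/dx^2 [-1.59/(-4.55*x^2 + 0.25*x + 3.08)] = (65.83395*x^2 - 3.61725*x - 1.59*(9.1*x - 0.25)*(18.2*x - 0.5) - 44.56452)/(-4.55*x^2 + 0.25*x + 3.08)^3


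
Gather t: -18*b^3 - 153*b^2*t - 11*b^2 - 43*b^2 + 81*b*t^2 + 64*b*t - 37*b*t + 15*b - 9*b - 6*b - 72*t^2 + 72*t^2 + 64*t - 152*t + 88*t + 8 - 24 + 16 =-18*b^3 - 54*b^2 + 81*b*t^2 + t*(-153*b^2 + 27*b)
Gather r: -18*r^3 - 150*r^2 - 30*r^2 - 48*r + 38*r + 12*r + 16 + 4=-18*r^3 - 180*r^2 + 2*r + 20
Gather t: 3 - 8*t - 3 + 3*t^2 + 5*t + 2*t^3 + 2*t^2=2*t^3 + 5*t^2 - 3*t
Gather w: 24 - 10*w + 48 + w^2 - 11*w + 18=w^2 - 21*w + 90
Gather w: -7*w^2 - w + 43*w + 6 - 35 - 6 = -7*w^2 + 42*w - 35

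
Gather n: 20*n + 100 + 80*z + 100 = 20*n + 80*z + 200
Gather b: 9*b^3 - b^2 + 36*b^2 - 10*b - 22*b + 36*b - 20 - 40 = 9*b^3 + 35*b^2 + 4*b - 60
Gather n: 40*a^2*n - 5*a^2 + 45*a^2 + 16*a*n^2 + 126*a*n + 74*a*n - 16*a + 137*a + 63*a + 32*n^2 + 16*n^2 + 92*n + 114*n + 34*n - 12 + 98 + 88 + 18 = 40*a^2 + 184*a + n^2*(16*a + 48) + n*(40*a^2 + 200*a + 240) + 192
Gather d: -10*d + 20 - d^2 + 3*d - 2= -d^2 - 7*d + 18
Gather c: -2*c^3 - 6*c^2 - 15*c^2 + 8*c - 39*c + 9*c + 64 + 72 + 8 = -2*c^3 - 21*c^2 - 22*c + 144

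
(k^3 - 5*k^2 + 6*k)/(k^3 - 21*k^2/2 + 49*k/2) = 2*(k^2 - 5*k + 6)/(2*k^2 - 21*k + 49)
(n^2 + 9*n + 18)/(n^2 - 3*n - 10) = (n^2 + 9*n + 18)/(n^2 - 3*n - 10)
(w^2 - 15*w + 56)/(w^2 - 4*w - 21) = (w - 8)/(w + 3)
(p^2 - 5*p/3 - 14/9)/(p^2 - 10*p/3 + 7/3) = (p + 2/3)/(p - 1)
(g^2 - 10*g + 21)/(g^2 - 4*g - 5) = (-g^2 + 10*g - 21)/(-g^2 + 4*g + 5)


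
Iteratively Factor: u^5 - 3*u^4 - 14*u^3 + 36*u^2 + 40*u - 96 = (u - 2)*(u^4 - u^3 - 16*u^2 + 4*u + 48) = (u - 4)*(u - 2)*(u^3 + 3*u^2 - 4*u - 12) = (u - 4)*(u - 2)*(u + 2)*(u^2 + u - 6) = (u - 4)*(u - 2)^2*(u + 2)*(u + 3)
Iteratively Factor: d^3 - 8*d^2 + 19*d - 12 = (d - 3)*(d^2 - 5*d + 4) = (d - 3)*(d - 1)*(d - 4)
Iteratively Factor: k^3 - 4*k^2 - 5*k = (k)*(k^2 - 4*k - 5) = k*(k - 5)*(k + 1)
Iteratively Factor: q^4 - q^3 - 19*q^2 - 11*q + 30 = (q + 3)*(q^3 - 4*q^2 - 7*q + 10) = (q - 1)*(q + 3)*(q^2 - 3*q - 10) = (q - 1)*(q + 2)*(q + 3)*(q - 5)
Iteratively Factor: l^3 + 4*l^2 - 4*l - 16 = (l - 2)*(l^2 + 6*l + 8) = (l - 2)*(l + 2)*(l + 4)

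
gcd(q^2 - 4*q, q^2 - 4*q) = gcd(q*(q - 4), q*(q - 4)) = q^2 - 4*q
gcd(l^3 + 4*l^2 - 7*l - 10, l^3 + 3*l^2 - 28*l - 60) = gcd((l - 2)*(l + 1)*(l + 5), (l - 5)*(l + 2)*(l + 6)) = 1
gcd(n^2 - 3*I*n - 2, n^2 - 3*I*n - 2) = n^2 - 3*I*n - 2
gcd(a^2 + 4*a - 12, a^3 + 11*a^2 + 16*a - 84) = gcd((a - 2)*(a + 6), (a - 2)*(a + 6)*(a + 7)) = a^2 + 4*a - 12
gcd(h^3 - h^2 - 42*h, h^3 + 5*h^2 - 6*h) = h^2 + 6*h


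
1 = 1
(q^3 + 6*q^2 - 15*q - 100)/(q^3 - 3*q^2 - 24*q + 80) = (q + 5)/(q - 4)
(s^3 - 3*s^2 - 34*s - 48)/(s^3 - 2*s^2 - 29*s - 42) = (s - 8)/(s - 7)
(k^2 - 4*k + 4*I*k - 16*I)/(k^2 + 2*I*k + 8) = (k - 4)/(k - 2*I)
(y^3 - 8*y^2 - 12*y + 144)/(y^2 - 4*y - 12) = (y^2 - 2*y - 24)/(y + 2)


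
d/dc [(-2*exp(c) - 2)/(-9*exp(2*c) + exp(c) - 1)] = 2*(-(exp(c) + 1)*(18*exp(c) - 1) + 9*exp(2*c) - exp(c) + 1)*exp(c)/(9*exp(2*c) - exp(c) + 1)^2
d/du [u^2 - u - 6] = 2*u - 1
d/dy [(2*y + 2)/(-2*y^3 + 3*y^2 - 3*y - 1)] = 2*(4*y^3 + 3*y^2 - 6*y + 2)/(4*y^6 - 12*y^5 + 21*y^4 - 14*y^3 + 3*y^2 + 6*y + 1)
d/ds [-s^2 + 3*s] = 3 - 2*s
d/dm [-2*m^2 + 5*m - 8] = 5 - 4*m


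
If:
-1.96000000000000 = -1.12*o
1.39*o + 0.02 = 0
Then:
No Solution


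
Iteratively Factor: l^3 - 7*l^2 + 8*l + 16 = (l - 4)*(l^2 - 3*l - 4) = (l - 4)*(l + 1)*(l - 4)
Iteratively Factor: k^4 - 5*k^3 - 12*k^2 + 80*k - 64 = (k - 4)*(k^3 - k^2 - 16*k + 16) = (k - 4)*(k + 4)*(k^2 - 5*k + 4) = (k - 4)*(k - 1)*(k + 4)*(k - 4)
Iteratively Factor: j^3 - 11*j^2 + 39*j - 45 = (j - 5)*(j^2 - 6*j + 9) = (j - 5)*(j - 3)*(j - 3)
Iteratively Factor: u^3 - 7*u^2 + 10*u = (u - 2)*(u^2 - 5*u) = (u - 5)*(u - 2)*(u)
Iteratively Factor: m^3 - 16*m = (m)*(m^2 - 16) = m*(m + 4)*(m - 4)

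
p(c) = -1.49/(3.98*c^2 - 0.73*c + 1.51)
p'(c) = -1.49*(0.73 - 7.96*c)/(3.98*c^2 - 0.73*c + 1.51)^2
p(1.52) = -0.16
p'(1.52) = 0.18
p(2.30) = -0.07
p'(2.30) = 0.06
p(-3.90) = -0.02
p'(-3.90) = -0.01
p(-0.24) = -0.78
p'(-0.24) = -1.07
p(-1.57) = -0.12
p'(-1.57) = -0.13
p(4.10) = -0.02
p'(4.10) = 0.01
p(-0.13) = -0.89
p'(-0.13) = -0.94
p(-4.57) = -0.02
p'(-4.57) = -0.01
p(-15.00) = -0.00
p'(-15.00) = -0.00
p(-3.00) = -0.04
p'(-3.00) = -0.02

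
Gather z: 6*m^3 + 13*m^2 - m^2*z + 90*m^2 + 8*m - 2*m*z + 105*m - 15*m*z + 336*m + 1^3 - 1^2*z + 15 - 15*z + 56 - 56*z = 6*m^3 + 103*m^2 + 449*m + z*(-m^2 - 17*m - 72) + 72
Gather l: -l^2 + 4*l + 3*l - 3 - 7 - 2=-l^2 + 7*l - 12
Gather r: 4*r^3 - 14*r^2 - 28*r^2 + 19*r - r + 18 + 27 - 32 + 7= 4*r^3 - 42*r^2 + 18*r + 20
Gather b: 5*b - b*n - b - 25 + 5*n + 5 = b*(4 - n) + 5*n - 20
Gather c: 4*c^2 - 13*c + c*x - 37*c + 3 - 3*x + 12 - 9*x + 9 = 4*c^2 + c*(x - 50) - 12*x + 24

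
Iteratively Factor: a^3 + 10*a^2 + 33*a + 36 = (a + 4)*(a^2 + 6*a + 9) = (a + 3)*(a + 4)*(a + 3)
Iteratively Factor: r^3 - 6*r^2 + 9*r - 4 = (r - 4)*(r^2 - 2*r + 1) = (r - 4)*(r - 1)*(r - 1)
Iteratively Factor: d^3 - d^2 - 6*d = (d - 3)*(d^2 + 2*d) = d*(d - 3)*(d + 2)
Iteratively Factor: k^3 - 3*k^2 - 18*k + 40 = (k + 4)*(k^2 - 7*k + 10) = (k - 2)*(k + 4)*(k - 5)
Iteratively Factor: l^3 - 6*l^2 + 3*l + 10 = (l - 2)*(l^2 - 4*l - 5) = (l - 5)*(l - 2)*(l + 1)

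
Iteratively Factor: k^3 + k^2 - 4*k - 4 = (k + 1)*(k^2 - 4) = (k + 1)*(k + 2)*(k - 2)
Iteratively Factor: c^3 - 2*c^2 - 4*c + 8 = (c - 2)*(c^2 - 4) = (c - 2)^2*(c + 2)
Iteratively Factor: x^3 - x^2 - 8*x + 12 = (x + 3)*(x^2 - 4*x + 4) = (x - 2)*(x + 3)*(x - 2)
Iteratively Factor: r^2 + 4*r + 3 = (r + 1)*(r + 3)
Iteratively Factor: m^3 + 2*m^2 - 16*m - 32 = (m - 4)*(m^2 + 6*m + 8) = (m - 4)*(m + 4)*(m + 2)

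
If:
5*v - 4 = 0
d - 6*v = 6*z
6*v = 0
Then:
No Solution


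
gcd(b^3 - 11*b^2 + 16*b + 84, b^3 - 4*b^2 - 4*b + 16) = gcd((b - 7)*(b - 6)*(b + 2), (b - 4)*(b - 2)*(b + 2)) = b + 2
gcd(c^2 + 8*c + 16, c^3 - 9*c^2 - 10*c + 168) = c + 4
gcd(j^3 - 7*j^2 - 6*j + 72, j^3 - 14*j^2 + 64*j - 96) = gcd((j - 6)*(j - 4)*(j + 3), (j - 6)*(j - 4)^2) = j^2 - 10*j + 24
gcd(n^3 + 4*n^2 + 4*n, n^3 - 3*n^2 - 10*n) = n^2 + 2*n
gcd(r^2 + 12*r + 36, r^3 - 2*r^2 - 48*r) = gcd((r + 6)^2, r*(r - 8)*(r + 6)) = r + 6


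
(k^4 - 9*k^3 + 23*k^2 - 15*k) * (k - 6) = k^5 - 15*k^4 + 77*k^3 - 153*k^2 + 90*k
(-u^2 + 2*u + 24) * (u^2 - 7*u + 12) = -u^4 + 9*u^3 - 2*u^2 - 144*u + 288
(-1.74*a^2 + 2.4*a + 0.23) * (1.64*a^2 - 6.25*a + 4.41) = -2.8536*a^4 + 14.811*a^3 - 22.2962*a^2 + 9.1465*a + 1.0143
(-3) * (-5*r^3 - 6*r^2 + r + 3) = 15*r^3 + 18*r^2 - 3*r - 9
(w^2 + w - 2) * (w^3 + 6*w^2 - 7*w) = w^5 + 7*w^4 - 3*w^3 - 19*w^2 + 14*w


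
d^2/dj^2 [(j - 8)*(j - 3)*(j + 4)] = 6*j - 14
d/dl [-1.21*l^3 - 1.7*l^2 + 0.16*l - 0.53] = -3.63*l^2 - 3.4*l + 0.16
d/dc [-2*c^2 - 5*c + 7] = -4*c - 5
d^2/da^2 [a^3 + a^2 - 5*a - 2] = 6*a + 2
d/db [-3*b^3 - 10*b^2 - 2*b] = -9*b^2 - 20*b - 2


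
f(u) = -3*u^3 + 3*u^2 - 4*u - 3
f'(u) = -9*u^2 + 6*u - 4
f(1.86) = -19.37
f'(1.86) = -23.98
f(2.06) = -24.73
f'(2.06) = -29.83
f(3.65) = -123.51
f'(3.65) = -102.00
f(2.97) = -67.01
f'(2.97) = -65.57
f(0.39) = -4.28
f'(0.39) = -3.03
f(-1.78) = 30.54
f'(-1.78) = -43.20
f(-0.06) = -2.75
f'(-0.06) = -4.39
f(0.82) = -5.92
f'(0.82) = -5.13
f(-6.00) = 777.00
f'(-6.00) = -364.00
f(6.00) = -567.00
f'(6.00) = -292.00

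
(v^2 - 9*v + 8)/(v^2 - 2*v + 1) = (v - 8)/(v - 1)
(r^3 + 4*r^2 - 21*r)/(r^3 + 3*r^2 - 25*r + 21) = r/(r - 1)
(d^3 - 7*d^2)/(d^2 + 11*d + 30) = d^2*(d - 7)/(d^2 + 11*d + 30)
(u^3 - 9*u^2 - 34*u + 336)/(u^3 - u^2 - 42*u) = (u - 8)/u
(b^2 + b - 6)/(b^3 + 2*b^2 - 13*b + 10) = (b + 3)/(b^2 + 4*b - 5)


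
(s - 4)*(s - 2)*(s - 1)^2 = s^4 - 8*s^3 + 21*s^2 - 22*s + 8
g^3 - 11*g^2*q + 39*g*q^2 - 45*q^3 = (g - 5*q)*(g - 3*q)^2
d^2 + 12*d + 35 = (d + 5)*(d + 7)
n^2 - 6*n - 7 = (n - 7)*(n + 1)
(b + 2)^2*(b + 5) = b^3 + 9*b^2 + 24*b + 20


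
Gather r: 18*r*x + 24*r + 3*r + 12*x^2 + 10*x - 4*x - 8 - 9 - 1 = r*(18*x + 27) + 12*x^2 + 6*x - 18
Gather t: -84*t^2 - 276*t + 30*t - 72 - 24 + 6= -84*t^2 - 246*t - 90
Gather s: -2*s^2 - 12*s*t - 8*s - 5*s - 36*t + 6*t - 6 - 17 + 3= -2*s^2 + s*(-12*t - 13) - 30*t - 20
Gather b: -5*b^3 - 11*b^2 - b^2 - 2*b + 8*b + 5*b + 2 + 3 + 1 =-5*b^3 - 12*b^2 + 11*b + 6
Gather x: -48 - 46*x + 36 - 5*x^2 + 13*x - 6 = -5*x^2 - 33*x - 18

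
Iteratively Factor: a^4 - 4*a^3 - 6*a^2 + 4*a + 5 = (a + 1)*(a^3 - 5*a^2 - a + 5) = (a - 1)*(a + 1)*(a^2 - 4*a - 5) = (a - 1)*(a + 1)^2*(a - 5)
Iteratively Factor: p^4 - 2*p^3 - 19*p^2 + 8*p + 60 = (p - 2)*(p^3 - 19*p - 30) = (p - 2)*(p + 2)*(p^2 - 2*p - 15) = (p - 2)*(p + 2)*(p + 3)*(p - 5)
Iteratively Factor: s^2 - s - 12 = (s + 3)*(s - 4)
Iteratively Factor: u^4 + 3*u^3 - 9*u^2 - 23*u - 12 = (u + 1)*(u^3 + 2*u^2 - 11*u - 12) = (u + 1)*(u + 4)*(u^2 - 2*u - 3) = (u + 1)^2*(u + 4)*(u - 3)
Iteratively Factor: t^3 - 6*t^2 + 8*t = (t - 2)*(t^2 - 4*t) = t*(t - 2)*(t - 4)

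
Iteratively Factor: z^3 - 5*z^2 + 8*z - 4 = (z - 2)*(z^2 - 3*z + 2) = (z - 2)*(z - 1)*(z - 2)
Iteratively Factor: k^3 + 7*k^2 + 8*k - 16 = (k + 4)*(k^2 + 3*k - 4) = (k - 1)*(k + 4)*(k + 4)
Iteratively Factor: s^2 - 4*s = (s - 4)*(s)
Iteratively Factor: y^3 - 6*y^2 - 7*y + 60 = (y - 4)*(y^2 - 2*y - 15) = (y - 4)*(y + 3)*(y - 5)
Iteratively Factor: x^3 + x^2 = (x)*(x^2 + x) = x*(x + 1)*(x)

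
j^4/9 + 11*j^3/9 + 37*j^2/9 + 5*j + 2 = (j/3 + 1/3)*(j/3 + 1)*(j + 1)*(j + 6)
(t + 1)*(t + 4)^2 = t^3 + 9*t^2 + 24*t + 16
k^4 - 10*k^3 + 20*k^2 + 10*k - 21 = (k - 7)*(k - 3)*(k - 1)*(k + 1)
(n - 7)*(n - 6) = n^2 - 13*n + 42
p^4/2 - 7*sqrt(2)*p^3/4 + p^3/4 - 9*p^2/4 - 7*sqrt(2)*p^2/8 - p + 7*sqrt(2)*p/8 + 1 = (p/2 + 1/2)*(p - 1/2)*(p - 4*sqrt(2))*(p + sqrt(2)/2)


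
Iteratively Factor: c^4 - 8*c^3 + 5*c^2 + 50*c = (c + 2)*(c^3 - 10*c^2 + 25*c) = (c - 5)*(c + 2)*(c^2 - 5*c) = c*(c - 5)*(c + 2)*(c - 5)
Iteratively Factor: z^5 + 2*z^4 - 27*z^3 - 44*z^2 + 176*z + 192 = (z + 4)*(z^4 - 2*z^3 - 19*z^2 + 32*z + 48) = (z + 4)^2*(z^3 - 6*z^2 + 5*z + 12) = (z - 4)*(z + 4)^2*(z^2 - 2*z - 3) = (z - 4)*(z + 1)*(z + 4)^2*(z - 3)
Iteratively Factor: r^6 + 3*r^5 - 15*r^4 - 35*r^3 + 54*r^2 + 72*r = (r - 3)*(r^5 + 6*r^4 + 3*r^3 - 26*r^2 - 24*r) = (r - 3)*(r + 1)*(r^4 + 5*r^3 - 2*r^2 - 24*r) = (r - 3)*(r - 2)*(r + 1)*(r^3 + 7*r^2 + 12*r) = (r - 3)*(r - 2)*(r + 1)*(r + 4)*(r^2 + 3*r) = r*(r - 3)*(r - 2)*(r + 1)*(r + 4)*(r + 3)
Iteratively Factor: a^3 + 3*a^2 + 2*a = (a)*(a^2 + 3*a + 2) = a*(a + 2)*(a + 1)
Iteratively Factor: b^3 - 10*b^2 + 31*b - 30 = (b - 5)*(b^2 - 5*b + 6) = (b - 5)*(b - 3)*(b - 2)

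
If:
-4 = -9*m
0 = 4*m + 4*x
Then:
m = 4/9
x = -4/9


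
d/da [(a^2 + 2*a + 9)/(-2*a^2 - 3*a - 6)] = (a^2 + 24*a + 15)/(4*a^4 + 12*a^3 + 33*a^2 + 36*a + 36)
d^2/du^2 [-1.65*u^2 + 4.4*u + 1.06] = -3.30000000000000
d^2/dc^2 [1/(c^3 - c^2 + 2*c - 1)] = 2*((1 - 3*c)*(c^3 - c^2 + 2*c - 1) + (3*c^2 - 2*c + 2)^2)/(c^3 - c^2 + 2*c - 1)^3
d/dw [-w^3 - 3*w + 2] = -3*w^2 - 3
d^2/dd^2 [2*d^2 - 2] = 4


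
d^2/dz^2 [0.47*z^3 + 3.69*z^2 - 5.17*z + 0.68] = 2.82*z + 7.38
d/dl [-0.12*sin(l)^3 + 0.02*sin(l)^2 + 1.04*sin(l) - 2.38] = (-0.36*sin(l)^2 + 0.04*sin(l) + 1.04)*cos(l)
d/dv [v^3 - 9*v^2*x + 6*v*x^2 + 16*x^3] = 3*v^2 - 18*v*x + 6*x^2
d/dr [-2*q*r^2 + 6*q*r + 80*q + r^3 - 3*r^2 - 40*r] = -4*q*r + 6*q + 3*r^2 - 6*r - 40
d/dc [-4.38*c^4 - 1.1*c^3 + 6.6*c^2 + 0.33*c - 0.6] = -17.52*c^3 - 3.3*c^2 + 13.2*c + 0.33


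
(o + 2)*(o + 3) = o^2 + 5*o + 6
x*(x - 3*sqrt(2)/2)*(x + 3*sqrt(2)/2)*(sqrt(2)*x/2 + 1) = sqrt(2)*x^4/2 + x^3 - 9*sqrt(2)*x^2/4 - 9*x/2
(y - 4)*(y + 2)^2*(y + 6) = y^4 + 6*y^3 - 12*y^2 - 88*y - 96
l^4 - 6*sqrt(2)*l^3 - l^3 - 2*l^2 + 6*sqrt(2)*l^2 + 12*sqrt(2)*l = l*(l - 2)*(l + 1)*(l - 6*sqrt(2))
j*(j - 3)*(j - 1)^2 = j^4 - 5*j^3 + 7*j^2 - 3*j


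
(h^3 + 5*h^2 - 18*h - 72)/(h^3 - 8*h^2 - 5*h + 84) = (h + 6)/(h - 7)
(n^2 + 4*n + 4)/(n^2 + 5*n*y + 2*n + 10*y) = (n + 2)/(n + 5*y)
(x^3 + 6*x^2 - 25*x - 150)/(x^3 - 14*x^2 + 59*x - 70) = (x^2 + 11*x + 30)/(x^2 - 9*x + 14)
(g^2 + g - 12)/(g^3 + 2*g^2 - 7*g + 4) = (g - 3)/(g^2 - 2*g + 1)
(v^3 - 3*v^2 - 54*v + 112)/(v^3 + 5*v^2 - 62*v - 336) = (v - 2)/(v + 6)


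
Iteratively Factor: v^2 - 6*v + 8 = (v - 4)*(v - 2)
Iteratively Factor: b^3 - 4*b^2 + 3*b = (b)*(b^2 - 4*b + 3) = b*(b - 1)*(b - 3)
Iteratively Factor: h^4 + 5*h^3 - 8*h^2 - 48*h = (h - 3)*(h^3 + 8*h^2 + 16*h) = (h - 3)*(h + 4)*(h^2 + 4*h) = h*(h - 3)*(h + 4)*(h + 4)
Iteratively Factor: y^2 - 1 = (y - 1)*(y + 1)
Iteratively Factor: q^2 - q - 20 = (q - 5)*(q + 4)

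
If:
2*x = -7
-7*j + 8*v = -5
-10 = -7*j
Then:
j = 10/7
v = 5/8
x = -7/2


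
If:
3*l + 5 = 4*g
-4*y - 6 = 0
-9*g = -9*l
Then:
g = 5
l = 5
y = -3/2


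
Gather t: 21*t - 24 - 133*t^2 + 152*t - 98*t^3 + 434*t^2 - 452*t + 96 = -98*t^3 + 301*t^2 - 279*t + 72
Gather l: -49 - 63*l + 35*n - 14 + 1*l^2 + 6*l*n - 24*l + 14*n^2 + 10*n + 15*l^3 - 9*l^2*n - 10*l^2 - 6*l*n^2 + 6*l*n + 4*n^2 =15*l^3 + l^2*(-9*n - 9) + l*(-6*n^2 + 12*n - 87) + 18*n^2 + 45*n - 63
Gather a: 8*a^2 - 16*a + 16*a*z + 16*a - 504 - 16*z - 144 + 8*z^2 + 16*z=8*a^2 + 16*a*z + 8*z^2 - 648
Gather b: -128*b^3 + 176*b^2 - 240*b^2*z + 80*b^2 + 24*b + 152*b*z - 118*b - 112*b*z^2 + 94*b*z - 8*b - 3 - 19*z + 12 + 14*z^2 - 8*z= -128*b^3 + b^2*(256 - 240*z) + b*(-112*z^2 + 246*z - 102) + 14*z^2 - 27*z + 9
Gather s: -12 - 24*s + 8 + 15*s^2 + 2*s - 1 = 15*s^2 - 22*s - 5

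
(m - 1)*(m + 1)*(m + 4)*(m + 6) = m^4 + 10*m^3 + 23*m^2 - 10*m - 24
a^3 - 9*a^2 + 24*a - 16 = (a - 4)^2*(a - 1)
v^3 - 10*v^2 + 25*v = v*(v - 5)^2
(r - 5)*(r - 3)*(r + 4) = r^3 - 4*r^2 - 17*r + 60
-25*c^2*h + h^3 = h*(-5*c + h)*(5*c + h)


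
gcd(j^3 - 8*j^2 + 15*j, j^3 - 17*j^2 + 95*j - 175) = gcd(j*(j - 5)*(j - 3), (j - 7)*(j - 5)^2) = j - 5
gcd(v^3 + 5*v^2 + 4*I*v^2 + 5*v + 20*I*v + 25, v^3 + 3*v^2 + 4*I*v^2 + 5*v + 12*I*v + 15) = v^2 + 4*I*v + 5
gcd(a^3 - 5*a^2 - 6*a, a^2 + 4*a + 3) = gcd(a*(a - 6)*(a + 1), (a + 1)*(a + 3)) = a + 1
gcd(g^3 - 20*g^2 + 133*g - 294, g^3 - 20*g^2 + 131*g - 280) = g - 7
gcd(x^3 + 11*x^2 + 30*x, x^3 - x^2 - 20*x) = x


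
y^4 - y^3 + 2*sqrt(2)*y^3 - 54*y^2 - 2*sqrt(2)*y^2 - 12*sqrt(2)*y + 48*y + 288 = (y - 3)*(y + 2)*(y - 4*sqrt(2))*(y + 6*sqrt(2))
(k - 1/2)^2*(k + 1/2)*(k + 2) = k^4 + 3*k^3/2 - 5*k^2/4 - 3*k/8 + 1/4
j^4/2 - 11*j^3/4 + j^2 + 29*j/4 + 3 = (j/2 + 1/2)*(j - 4)*(j - 3)*(j + 1/2)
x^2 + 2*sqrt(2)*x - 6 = (x - sqrt(2))*(x + 3*sqrt(2))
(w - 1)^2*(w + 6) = w^3 + 4*w^2 - 11*w + 6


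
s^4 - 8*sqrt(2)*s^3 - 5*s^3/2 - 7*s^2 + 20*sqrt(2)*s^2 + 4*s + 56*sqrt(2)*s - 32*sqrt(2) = (s - 4)*(s - 1/2)*(s + 2)*(s - 8*sqrt(2))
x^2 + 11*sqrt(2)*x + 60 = (x + 5*sqrt(2))*(x + 6*sqrt(2))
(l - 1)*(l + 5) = l^2 + 4*l - 5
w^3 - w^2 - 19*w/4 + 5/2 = (w - 5/2)*(w - 1/2)*(w + 2)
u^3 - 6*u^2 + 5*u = u*(u - 5)*(u - 1)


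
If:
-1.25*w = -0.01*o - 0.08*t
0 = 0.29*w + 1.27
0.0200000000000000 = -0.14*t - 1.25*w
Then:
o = -859.08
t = 38.96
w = -4.38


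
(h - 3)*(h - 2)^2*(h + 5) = h^4 - 2*h^3 - 19*h^2 + 68*h - 60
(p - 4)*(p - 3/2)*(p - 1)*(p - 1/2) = p^4 - 7*p^3 + 59*p^2/4 - 47*p/4 + 3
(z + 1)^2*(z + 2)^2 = z^4 + 6*z^3 + 13*z^2 + 12*z + 4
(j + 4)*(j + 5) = j^2 + 9*j + 20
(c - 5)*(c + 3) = c^2 - 2*c - 15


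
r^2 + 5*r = r*(r + 5)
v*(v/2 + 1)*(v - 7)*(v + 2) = v^4/2 - 3*v^3/2 - 12*v^2 - 14*v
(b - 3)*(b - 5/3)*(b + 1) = b^3 - 11*b^2/3 + b/3 + 5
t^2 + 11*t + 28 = (t + 4)*(t + 7)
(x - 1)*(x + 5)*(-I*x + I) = -I*x^3 - 3*I*x^2 + 9*I*x - 5*I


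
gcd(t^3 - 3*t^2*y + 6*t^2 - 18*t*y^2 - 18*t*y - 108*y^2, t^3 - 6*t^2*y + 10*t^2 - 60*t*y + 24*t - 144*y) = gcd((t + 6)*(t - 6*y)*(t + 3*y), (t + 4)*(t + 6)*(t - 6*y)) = -t^2 + 6*t*y - 6*t + 36*y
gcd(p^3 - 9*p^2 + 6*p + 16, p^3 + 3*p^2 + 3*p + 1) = p + 1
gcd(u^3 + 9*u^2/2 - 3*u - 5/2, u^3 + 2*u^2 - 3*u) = u - 1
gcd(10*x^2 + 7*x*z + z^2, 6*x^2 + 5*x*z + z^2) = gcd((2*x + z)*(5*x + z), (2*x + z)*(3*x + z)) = 2*x + z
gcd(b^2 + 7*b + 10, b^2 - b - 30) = b + 5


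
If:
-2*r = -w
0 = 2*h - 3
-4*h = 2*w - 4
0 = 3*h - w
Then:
No Solution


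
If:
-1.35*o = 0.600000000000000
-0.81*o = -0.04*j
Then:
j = -9.00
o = -0.44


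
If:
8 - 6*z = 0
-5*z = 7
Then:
No Solution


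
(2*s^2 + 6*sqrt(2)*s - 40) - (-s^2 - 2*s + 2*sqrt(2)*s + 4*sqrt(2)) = 3*s^2 + 2*s + 4*sqrt(2)*s - 40 - 4*sqrt(2)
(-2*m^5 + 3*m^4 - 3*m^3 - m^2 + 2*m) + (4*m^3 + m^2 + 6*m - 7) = -2*m^5 + 3*m^4 + m^3 + 8*m - 7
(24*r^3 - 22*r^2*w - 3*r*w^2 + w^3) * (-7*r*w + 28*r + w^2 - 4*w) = -168*r^4*w + 672*r^4 + 178*r^3*w^2 - 712*r^3*w - r^2*w^3 + 4*r^2*w^2 - 10*r*w^4 + 40*r*w^3 + w^5 - 4*w^4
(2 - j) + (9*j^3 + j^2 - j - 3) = 9*j^3 + j^2 - 2*j - 1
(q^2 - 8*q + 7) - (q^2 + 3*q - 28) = 35 - 11*q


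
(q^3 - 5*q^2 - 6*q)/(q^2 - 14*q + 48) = q*(q + 1)/(q - 8)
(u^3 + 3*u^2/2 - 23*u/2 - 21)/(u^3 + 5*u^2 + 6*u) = (u - 7/2)/u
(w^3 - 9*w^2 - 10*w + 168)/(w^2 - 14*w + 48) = (w^2 - 3*w - 28)/(w - 8)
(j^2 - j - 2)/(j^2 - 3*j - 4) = (j - 2)/(j - 4)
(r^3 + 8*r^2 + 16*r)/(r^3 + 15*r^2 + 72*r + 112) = r/(r + 7)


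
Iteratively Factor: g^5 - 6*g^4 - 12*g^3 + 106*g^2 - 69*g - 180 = (g - 3)*(g^4 - 3*g^3 - 21*g^2 + 43*g + 60) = (g - 5)*(g - 3)*(g^3 + 2*g^2 - 11*g - 12) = (g - 5)*(g - 3)*(g + 4)*(g^2 - 2*g - 3) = (g - 5)*(g - 3)*(g + 1)*(g + 4)*(g - 3)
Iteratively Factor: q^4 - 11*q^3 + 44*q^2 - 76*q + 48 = (q - 3)*(q^3 - 8*q^2 + 20*q - 16) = (q - 4)*(q - 3)*(q^2 - 4*q + 4) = (q - 4)*(q - 3)*(q - 2)*(q - 2)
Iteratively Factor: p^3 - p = (p - 1)*(p^2 + p) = p*(p - 1)*(p + 1)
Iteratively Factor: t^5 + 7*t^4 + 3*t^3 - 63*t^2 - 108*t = (t + 4)*(t^4 + 3*t^3 - 9*t^2 - 27*t) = (t - 3)*(t + 4)*(t^3 + 6*t^2 + 9*t) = (t - 3)*(t + 3)*(t + 4)*(t^2 + 3*t) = (t - 3)*(t + 3)^2*(t + 4)*(t)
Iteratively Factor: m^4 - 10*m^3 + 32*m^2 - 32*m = (m - 4)*(m^3 - 6*m^2 + 8*m) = (m - 4)^2*(m^2 - 2*m) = (m - 4)^2*(m - 2)*(m)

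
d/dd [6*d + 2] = 6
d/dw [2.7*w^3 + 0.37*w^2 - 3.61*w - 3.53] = 8.1*w^2 + 0.74*w - 3.61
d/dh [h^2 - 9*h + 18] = 2*h - 9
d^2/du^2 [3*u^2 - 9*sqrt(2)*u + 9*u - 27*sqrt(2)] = 6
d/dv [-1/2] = 0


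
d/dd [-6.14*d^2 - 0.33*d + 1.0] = -12.28*d - 0.33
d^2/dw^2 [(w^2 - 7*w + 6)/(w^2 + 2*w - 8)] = 6*(-3*w^3 + 14*w^2 - 44*w + 8)/(w^6 + 6*w^5 - 12*w^4 - 88*w^3 + 96*w^2 + 384*w - 512)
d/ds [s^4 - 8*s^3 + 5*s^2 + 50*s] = 4*s^3 - 24*s^2 + 10*s + 50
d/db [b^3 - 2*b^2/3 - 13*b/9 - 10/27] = 3*b^2 - 4*b/3 - 13/9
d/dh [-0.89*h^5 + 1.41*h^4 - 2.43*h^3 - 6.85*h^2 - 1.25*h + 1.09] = -4.45*h^4 + 5.64*h^3 - 7.29*h^2 - 13.7*h - 1.25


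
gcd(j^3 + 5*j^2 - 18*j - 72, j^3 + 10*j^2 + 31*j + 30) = j + 3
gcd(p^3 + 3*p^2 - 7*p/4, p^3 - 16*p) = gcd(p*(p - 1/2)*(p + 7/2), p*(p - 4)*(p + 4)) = p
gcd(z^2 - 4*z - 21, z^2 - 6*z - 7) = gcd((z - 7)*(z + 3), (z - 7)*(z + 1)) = z - 7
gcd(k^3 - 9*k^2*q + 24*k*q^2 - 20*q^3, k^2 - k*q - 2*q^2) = -k + 2*q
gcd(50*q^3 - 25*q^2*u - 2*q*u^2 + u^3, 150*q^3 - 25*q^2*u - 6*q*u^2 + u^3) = 25*q^2 - u^2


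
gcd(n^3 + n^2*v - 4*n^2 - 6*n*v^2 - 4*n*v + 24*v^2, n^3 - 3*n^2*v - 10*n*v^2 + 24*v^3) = -n^2 - n*v + 6*v^2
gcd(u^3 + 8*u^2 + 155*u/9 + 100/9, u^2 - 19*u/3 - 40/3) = u + 5/3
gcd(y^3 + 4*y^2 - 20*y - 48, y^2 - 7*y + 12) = y - 4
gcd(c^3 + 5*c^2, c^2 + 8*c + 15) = c + 5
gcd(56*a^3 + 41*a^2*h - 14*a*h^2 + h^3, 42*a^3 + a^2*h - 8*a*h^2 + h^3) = 7*a - h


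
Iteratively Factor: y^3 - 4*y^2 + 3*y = (y - 1)*(y^2 - 3*y) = y*(y - 1)*(y - 3)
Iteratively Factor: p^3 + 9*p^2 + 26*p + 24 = (p + 4)*(p^2 + 5*p + 6) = (p + 2)*(p + 4)*(p + 3)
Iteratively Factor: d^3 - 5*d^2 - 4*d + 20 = (d + 2)*(d^2 - 7*d + 10) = (d - 2)*(d + 2)*(d - 5)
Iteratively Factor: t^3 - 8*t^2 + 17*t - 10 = (t - 2)*(t^2 - 6*t + 5) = (t - 2)*(t - 1)*(t - 5)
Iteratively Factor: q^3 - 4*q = (q + 2)*(q^2 - 2*q) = q*(q + 2)*(q - 2)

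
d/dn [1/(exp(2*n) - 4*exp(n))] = 2*(2 - exp(n))*exp(-n)/(exp(n) - 4)^2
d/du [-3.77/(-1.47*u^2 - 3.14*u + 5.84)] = (-11.0838*u - 11.8378)/(1.47*u^2 + 3.14*u - 5.84)^2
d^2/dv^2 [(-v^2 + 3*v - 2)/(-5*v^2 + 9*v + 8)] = 12*(-5*v^3 + 45*v^2 - 105*v + 87)/(125*v^6 - 675*v^5 + 615*v^4 + 1431*v^3 - 984*v^2 - 1728*v - 512)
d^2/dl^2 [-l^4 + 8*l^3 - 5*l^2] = -12*l^2 + 48*l - 10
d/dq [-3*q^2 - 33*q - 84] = -6*q - 33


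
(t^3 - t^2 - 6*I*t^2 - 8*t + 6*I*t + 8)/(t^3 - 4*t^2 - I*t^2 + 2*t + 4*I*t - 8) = (t^2 - t*(1 + 4*I) + 4*I)/(t^2 + t*(-4 + I) - 4*I)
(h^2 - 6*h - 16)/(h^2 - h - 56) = (h + 2)/(h + 7)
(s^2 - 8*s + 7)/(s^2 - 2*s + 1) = (s - 7)/(s - 1)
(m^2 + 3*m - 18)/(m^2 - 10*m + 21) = (m + 6)/(m - 7)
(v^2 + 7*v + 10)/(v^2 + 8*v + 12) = (v + 5)/(v + 6)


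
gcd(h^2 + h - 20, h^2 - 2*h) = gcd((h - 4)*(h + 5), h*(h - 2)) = 1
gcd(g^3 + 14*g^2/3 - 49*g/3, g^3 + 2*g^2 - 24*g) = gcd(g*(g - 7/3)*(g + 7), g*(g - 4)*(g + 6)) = g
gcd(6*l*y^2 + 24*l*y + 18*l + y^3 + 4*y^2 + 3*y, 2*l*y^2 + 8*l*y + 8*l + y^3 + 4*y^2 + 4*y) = 1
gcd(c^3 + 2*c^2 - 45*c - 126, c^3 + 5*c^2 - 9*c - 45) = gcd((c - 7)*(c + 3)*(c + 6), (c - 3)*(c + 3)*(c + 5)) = c + 3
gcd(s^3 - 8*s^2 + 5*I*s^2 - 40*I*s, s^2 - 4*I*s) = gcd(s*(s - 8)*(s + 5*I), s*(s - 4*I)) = s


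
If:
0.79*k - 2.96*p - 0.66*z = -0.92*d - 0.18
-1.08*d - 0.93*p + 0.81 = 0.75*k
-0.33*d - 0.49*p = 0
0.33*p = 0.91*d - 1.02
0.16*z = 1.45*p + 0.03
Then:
No Solution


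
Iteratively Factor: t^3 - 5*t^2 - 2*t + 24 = (t - 3)*(t^2 - 2*t - 8) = (t - 3)*(t + 2)*(t - 4)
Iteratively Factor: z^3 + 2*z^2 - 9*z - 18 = (z + 2)*(z^2 - 9) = (z + 2)*(z + 3)*(z - 3)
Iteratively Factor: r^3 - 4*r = (r)*(r^2 - 4) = r*(r - 2)*(r + 2)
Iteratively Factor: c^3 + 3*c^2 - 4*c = (c)*(c^2 + 3*c - 4) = c*(c - 1)*(c + 4)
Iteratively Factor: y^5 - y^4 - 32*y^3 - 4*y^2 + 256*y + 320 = (y - 4)*(y^4 + 3*y^3 - 20*y^2 - 84*y - 80) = (y - 5)*(y - 4)*(y^3 + 8*y^2 + 20*y + 16) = (y - 5)*(y - 4)*(y + 4)*(y^2 + 4*y + 4) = (y - 5)*(y - 4)*(y + 2)*(y + 4)*(y + 2)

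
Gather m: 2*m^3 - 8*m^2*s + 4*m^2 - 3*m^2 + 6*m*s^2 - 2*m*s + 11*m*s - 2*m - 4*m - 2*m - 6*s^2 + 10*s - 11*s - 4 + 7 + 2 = 2*m^3 + m^2*(1 - 8*s) + m*(6*s^2 + 9*s - 8) - 6*s^2 - s + 5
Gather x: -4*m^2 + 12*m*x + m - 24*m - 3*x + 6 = -4*m^2 - 23*m + x*(12*m - 3) + 6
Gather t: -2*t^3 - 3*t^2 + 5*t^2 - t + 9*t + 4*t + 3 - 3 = -2*t^3 + 2*t^2 + 12*t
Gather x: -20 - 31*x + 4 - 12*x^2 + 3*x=-12*x^2 - 28*x - 16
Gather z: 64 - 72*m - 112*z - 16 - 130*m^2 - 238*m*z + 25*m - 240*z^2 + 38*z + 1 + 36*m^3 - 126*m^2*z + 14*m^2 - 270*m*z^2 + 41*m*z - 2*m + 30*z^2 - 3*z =36*m^3 - 116*m^2 - 49*m + z^2*(-270*m - 210) + z*(-126*m^2 - 197*m - 77) + 49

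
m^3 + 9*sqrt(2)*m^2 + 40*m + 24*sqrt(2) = (m + sqrt(2))*(m + 2*sqrt(2))*(m + 6*sqrt(2))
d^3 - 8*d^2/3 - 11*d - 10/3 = (d - 5)*(d + 1/3)*(d + 2)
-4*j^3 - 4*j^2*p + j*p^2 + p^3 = (-2*j + p)*(j + p)*(2*j + p)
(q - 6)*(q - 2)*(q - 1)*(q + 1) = q^4 - 8*q^3 + 11*q^2 + 8*q - 12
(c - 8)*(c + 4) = c^2 - 4*c - 32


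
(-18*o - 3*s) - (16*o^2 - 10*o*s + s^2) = -16*o^2 + 10*o*s - 18*o - s^2 - 3*s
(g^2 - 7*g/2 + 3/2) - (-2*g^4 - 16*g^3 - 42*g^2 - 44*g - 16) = 2*g^4 + 16*g^3 + 43*g^2 + 81*g/2 + 35/2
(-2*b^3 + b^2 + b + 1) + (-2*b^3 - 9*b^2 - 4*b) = -4*b^3 - 8*b^2 - 3*b + 1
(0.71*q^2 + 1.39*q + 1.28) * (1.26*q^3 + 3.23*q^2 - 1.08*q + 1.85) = 0.8946*q^5 + 4.0447*q^4 + 5.3357*q^3 + 3.9467*q^2 + 1.1891*q + 2.368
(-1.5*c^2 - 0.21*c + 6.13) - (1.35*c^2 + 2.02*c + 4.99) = -2.85*c^2 - 2.23*c + 1.14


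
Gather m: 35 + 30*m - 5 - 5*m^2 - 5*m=-5*m^2 + 25*m + 30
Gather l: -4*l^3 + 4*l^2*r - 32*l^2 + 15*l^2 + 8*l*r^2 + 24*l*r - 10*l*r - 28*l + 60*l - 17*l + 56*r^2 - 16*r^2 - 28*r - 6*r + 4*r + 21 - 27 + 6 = -4*l^3 + l^2*(4*r - 17) + l*(8*r^2 + 14*r + 15) + 40*r^2 - 30*r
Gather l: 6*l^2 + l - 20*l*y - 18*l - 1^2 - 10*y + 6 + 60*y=6*l^2 + l*(-20*y - 17) + 50*y + 5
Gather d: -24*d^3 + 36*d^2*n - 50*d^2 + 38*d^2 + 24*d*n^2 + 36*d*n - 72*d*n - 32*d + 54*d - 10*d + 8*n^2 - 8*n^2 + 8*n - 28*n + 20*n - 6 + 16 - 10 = -24*d^3 + d^2*(36*n - 12) + d*(24*n^2 - 36*n + 12)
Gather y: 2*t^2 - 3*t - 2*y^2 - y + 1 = 2*t^2 - 3*t - 2*y^2 - y + 1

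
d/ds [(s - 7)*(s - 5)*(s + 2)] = 3*s^2 - 20*s + 11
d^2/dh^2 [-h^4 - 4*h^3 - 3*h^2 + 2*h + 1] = -12*h^2 - 24*h - 6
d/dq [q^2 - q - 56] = 2*q - 1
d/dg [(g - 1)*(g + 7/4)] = 2*g + 3/4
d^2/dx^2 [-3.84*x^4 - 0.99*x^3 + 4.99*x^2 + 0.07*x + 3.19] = -46.08*x^2 - 5.94*x + 9.98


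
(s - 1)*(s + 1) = s^2 - 1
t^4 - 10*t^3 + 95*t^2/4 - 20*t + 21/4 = (t - 7)*(t - 3/2)*(t - 1)*(t - 1/2)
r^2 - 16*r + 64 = (r - 8)^2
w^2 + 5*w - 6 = (w - 1)*(w + 6)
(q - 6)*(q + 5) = q^2 - q - 30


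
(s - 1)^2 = s^2 - 2*s + 1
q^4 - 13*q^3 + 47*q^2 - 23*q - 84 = (q - 7)*(q - 4)*(q - 3)*(q + 1)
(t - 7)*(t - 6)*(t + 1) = t^3 - 12*t^2 + 29*t + 42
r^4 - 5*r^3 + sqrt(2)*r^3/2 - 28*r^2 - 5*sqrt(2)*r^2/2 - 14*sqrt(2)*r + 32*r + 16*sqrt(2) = (r - 8)*(r - 1)*(r + 4)*(r + sqrt(2)/2)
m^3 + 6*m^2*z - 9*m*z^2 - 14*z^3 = (m - 2*z)*(m + z)*(m + 7*z)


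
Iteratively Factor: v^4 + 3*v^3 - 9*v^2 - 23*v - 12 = (v + 1)*(v^3 + 2*v^2 - 11*v - 12) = (v + 1)^2*(v^2 + v - 12) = (v + 1)^2*(v + 4)*(v - 3)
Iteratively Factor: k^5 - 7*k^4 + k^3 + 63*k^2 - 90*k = (k + 3)*(k^4 - 10*k^3 + 31*k^2 - 30*k) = (k - 5)*(k + 3)*(k^3 - 5*k^2 + 6*k) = (k - 5)*(k - 2)*(k + 3)*(k^2 - 3*k) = k*(k - 5)*(k - 2)*(k + 3)*(k - 3)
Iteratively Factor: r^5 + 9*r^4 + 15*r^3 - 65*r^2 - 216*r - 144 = (r - 3)*(r^4 + 12*r^3 + 51*r^2 + 88*r + 48) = (r - 3)*(r + 4)*(r^3 + 8*r^2 + 19*r + 12) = (r - 3)*(r + 4)^2*(r^2 + 4*r + 3) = (r - 3)*(r + 1)*(r + 4)^2*(r + 3)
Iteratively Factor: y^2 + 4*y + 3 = (y + 1)*(y + 3)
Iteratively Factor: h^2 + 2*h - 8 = (h - 2)*(h + 4)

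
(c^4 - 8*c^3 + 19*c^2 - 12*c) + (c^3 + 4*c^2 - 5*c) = c^4 - 7*c^3 + 23*c^2 - 17*c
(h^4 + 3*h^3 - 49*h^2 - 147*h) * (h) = h^5 + 3*h^4 - 49*h^3 - 147*h^2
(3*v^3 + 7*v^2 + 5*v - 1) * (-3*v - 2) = -9*v^4 - 27*v^3 - 29*v^2 - 7*v + 2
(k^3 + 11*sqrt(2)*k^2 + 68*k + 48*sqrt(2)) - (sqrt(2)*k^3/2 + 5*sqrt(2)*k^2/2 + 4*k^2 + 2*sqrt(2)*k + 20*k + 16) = -sqrt(2)*k^3/2 + k^3 - 4*k^2 + 17*sqrt(2)*k^2/2 - 2*sqrt(2)*k + 48*k - 16 + 48*sqrt(2)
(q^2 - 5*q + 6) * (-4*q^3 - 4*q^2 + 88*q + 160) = -4*q^5 + 16*q^4 + 84*q^3 - 304*q^2 - 272*q + 960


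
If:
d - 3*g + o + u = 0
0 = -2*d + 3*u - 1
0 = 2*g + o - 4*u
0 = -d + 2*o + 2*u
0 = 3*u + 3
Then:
No Solution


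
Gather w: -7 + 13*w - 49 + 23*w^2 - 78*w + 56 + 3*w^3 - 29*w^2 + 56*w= 3*w^3 - 6*w^2 - 9*w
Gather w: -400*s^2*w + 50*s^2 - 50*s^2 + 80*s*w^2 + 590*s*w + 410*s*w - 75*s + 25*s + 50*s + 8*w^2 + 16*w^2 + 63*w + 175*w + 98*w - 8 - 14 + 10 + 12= w^2*(80*s + 24) + w*(-400*s^2 + 1000*s + 336)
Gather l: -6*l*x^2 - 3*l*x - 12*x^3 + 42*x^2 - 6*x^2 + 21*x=l*(-6*x^2 - 3*x) - 12*x^3 + 36*x^2 + 21*x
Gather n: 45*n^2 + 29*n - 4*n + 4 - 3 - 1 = 45*n^2 + 25*n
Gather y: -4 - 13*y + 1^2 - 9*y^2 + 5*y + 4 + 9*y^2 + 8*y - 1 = 0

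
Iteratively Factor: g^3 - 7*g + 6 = (g - 1)*(g^2 + g - 6) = (g - 1)*(g + 3)*(g - 2)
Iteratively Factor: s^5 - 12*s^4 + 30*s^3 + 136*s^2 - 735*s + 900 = (s - 3)*(s^4 - 9*s^3 + 3*s^2 + 145*s - 300) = (s - 3)^2*(s^3 - 6*s^2 - 15*s + 100) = (s - 5)*(s - 3)^2*(s^2 - s - 20) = (s - 5)^2*(s - 3)^2*(s + 4)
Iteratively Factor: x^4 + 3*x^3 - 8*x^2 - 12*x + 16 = (x - 1)*(x^3 + 4*x^2 - 4*x - 16) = (x - 1)*(x + 4)*(x^2 - 4) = (x - 1)*(x + 2)*(x + 4)*(x - 2)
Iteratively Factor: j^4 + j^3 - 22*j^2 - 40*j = (j)*(j^3 + j^2 - 22*j - 40) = j*(j - 5)*(j^2 + 6*j + 8) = j*(j - 5)*(j + 2)*(j + 4)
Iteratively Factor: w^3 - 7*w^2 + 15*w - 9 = (w - 1)*(w^2 - 6*w + 9) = (w - 3)*(w - 1)*(w - 3)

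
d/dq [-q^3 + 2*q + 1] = 2 - 3*q^2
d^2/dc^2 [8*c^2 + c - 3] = 16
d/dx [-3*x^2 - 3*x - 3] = -6*x - 3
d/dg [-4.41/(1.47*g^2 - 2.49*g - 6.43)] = (12.9654*g - 10.9809)/(-1.47*g^2 + 2.49*g + 6.43)^2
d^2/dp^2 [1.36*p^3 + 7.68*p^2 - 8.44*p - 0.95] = 8.16*p + 15.36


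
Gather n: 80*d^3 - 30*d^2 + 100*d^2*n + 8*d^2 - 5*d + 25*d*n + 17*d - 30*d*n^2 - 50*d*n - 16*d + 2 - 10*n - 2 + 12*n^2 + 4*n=80*d^3 - 22*d^2 - 4*d + n^2*(12 - 30*d) + n*(100*d^2 - 25*d - 6)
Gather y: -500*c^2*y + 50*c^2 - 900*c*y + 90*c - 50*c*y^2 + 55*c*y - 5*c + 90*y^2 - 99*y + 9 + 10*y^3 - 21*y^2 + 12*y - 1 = 50*c^2 + 85*c + 10*y^3 + y^2*(69 - 50*c) + y*(-500*c^2 - 845*c - 87) + 8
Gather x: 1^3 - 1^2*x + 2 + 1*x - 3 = 0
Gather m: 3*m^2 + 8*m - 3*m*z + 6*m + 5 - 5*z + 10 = 3*m^2 + m*(14 - 3*z) - 5*z + 15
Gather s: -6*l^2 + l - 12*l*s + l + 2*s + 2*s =-6*l^2 + 2*l + s*(4 - 12*l)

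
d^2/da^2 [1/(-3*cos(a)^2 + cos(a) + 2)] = (36*sin(a)^4 - 43*sin(a)^2 + 37*cos(a)/4 - 9*cos(3*a)/4 - 7)/((cos(a) - 1)^3*(3*cos(a) + 2)^3)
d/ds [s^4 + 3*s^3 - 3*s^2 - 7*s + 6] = 4*s^3 + 9*s^2 - 6*s - 7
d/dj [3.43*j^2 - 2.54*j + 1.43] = 6.86*j - 2.54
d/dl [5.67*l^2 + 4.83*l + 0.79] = 11.34*l + 4.83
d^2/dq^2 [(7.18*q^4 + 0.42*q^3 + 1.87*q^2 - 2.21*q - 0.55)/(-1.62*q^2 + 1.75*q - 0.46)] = (-37.686384*q^6 + 122.1318*q^5 - 164.035716*q^4 + 91.528816*q^3 + 0.818808000000011*q^2 - 19.770084*q + 5.315746)/(4.251528*q^6 - 13.7781*q^5 + 18.505422*q^4 - 13.183975*q^3 + 5.254626*q^2 - 1.1109*q + 0.097336)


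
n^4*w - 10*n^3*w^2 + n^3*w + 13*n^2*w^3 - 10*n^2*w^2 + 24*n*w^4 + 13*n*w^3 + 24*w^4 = (n - 8*w)*(n - 3*w)*(n + w)*(n*w + w)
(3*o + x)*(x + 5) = 3*o*x + 15*o + x^2 + 5*x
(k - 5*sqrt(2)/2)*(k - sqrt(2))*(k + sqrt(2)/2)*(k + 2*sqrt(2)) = k^4 - sqrt(2)*k^3 - 21*k^2/2 + 11*sqrt(2)*k/2 + 10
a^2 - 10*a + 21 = (a - 7)*(a - 3)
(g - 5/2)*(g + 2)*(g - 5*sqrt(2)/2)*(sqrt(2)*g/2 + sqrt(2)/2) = sqrt(2)*g^4/2 - 5*g^3/2 + sqrt(2)*g^3/4 - 11*sqrt(2)*g^2/4 - 5*g^2/4 - 5*sqrt(2)*g/2 + 55*g/4 + 25/2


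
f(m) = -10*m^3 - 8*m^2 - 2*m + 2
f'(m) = -30*m^2 - 16*m - 2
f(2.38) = -182.89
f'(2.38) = -210.01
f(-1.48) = 19.85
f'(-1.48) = -44.03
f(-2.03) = 56.75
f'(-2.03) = -93.15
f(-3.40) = 309.36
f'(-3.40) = -294.40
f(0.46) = -1.59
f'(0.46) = -15.71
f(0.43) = -1.13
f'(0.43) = -14.43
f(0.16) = 1.43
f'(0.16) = -5.33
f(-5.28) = 1261.51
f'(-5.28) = -753.87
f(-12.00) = 16154.00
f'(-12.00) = -4130.00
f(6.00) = -2458.00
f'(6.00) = -1178.00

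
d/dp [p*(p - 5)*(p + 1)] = 3*p^2 - 8*p - 5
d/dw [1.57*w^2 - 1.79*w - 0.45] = 3.14*w - 1.79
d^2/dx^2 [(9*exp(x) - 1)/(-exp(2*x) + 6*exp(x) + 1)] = (-9*exp(4*x) - 50*exp(3*x) - 72*exp(2*x) + 94*exp(x) - 15)*exp(x)/(exp(6*x) - 18*exp(5*x) + 105*exp(4*x) - 180*exp(3*x) - 105*exp(2*x) - 18*exp(x) - 1)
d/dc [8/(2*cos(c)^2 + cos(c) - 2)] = 8*(4*cos(c) + 1)*sin(c)/(cos(c) + cos(2*c) - 1)^2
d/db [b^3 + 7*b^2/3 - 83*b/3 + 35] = 3*b^2 + 14*b/3 - 83/3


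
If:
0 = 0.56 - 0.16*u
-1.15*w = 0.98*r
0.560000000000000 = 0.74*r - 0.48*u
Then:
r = 3.03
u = 3.50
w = -2.58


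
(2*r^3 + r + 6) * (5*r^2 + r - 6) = 10*r^5 + 2*r^4 - 7*r^3 + 31*r^2 - 36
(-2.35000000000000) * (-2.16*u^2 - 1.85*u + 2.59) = 5.076*u^2 + 4.3475*u - 6.0865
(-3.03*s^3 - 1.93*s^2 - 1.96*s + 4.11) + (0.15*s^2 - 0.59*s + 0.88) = -3.03*s^3 - 1.78*s^2 - 2.55*s + 4.99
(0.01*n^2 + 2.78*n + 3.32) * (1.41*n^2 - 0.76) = 0.0141*n^4 + 3.9198*n^3 + 4.6736*n^2 - 2.1128*n - 2.5232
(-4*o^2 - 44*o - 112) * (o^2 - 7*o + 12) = -4*o^4 - 16*o^3 + 148*o^2 + 256*o - 1344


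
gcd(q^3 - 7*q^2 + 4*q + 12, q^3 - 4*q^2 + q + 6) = q^2 - q - 2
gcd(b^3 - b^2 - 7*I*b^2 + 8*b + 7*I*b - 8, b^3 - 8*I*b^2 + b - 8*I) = b^2 - 7*I*b + 8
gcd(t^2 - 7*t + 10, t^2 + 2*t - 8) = t - 2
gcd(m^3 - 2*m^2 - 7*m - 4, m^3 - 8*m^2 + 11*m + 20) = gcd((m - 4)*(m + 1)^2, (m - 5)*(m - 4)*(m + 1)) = m^2 - 3*m - 4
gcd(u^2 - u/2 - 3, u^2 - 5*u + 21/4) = 1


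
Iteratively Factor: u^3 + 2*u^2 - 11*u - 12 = (u + 1)*(u^2 + u - 12) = (u + 1)*(u + 4)*(u - 3)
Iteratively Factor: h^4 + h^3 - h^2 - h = (h - 1)*(h^3 + 2*h^2 + h) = h*(h - 1)*(h^2 + 2*h + 1) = h*(h - 1)*(h + 1)*(h + 1)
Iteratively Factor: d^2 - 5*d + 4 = (d - 1)*(d - 4)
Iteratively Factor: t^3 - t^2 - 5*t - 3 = (t + 1)*(t^2 - 2*t - 3) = (t + 1)^2*(t - 3)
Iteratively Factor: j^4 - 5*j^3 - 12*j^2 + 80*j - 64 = (j - 1)*(j^3 - 4*j^2 - 16*j + 64) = (j - 4)*(j - 1)*(j^2 - 16) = (j - 4)*(j - 1)*(j + 4)*(j - 4)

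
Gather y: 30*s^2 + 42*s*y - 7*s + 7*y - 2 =30*s^2 - 7*s + y*(42*s + 7) - 2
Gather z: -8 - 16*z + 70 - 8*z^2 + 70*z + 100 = -8*z^2 + 54*z + 162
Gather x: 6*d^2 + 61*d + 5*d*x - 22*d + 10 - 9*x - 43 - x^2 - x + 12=6*d^2 + 39*d - x^2 + x*(5*d - 10) - 21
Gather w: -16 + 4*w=4*w - 16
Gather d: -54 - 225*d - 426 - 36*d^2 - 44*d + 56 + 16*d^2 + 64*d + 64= -20*d^2 - 205*d - 360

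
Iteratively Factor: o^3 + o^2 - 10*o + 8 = (o - 2)*(o^2 + 3*o - 4) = (o - 2)*(o + 4)*(o - 1)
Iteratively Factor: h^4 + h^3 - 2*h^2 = (h - 1)*(h^3 + 2*h^2) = h*(h - 1)*(h^2 + 2*h) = h^2*(h - 1)*(h + 2)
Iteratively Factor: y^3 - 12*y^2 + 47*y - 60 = (y - 3)*(y^2 - 9*y + 20) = (y - 4)*(y - 3)*(y - 5)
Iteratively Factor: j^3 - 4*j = (j + 2)*(j^2 - 2*j) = (j - 2)*(j + 2)*(j)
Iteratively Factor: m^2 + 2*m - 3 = (m - 1)*(m + 3)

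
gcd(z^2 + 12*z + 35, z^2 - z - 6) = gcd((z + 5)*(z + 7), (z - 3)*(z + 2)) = 1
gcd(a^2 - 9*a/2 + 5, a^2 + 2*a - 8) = a - 2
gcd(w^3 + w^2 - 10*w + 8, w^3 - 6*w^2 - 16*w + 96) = w + 4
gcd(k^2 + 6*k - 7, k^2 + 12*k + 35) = k + 7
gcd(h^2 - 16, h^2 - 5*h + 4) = h - 4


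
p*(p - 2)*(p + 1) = p^3 - p^2 - 2*p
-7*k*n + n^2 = n*(-7*k + n)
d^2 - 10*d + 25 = (d - 5)^2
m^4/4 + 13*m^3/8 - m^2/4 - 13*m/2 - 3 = (m/4 + 1/2)*(m - 2)*(m + 1/2)*(m + 6)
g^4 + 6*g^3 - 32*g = g*(g - 2)*(g + 4)^2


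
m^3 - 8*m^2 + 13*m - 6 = (m - 6)*(m - 1)^2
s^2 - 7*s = s*(s - 7)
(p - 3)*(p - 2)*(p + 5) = p^3 - 19*p + 30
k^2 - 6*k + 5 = (k - 5)*(k - 1)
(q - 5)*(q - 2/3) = q^2 - 17*q/3 + 10/3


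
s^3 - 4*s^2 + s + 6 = (s - 3)*(s - 2)*(s + 1)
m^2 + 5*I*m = m*(m + 5*I)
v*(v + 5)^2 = v^3 + 10*v^2 + 25*v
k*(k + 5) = k^2 + 5*k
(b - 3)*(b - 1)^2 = b^3 - 5*b^2 + 7*b - 3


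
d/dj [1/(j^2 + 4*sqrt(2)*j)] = 2*(-j - 2*sqrt(2))/(j^2*(j + 4*sqrt(2))^2)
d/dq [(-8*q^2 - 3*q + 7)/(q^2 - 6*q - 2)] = 3*(17*q^2 + 6*q + 16)/(q^4 - 12*q^3 + 32*q^2 + 24*q + 4)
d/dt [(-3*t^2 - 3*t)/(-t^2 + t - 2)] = 6*(-t^2 + 2*t + 1)/(t^4 - 2*t^3 + 5*t^2 - 4*t + 4)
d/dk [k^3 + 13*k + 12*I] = 3*k^2 + 13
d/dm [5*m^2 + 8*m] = 10*m + 8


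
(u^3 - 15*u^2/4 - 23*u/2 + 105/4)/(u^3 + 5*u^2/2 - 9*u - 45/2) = (4*u^2 - 27*u + 35)/(2*(2*u^2 - u - 15))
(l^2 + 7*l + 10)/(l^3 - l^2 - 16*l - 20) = (l + 5)/(l^2 - 3*l - 10)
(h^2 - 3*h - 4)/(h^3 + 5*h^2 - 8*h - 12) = (h - 4)/(h^2 + 4*h - 12)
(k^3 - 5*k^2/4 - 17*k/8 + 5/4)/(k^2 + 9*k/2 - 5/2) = (4*k^2 - 3*k - 10)/(4*(k + 5))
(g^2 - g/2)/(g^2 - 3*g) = (g - 1/2)/(g - 3)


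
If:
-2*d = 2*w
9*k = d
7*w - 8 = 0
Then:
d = -8/7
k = -8/63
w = 8/7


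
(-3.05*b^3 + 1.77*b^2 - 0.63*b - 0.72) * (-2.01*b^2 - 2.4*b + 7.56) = 6.1305*b^5 + 3.7623*b^4 - 26.0397*b^3 + 16.3404*b^2 - 3.0348*b - 5.4432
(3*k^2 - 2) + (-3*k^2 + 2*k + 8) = 2*k + 6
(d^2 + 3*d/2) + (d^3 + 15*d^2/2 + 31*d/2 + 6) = d^3 + 17*d^2/2 + 17*d + 6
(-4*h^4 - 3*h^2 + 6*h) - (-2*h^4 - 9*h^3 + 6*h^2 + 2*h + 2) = -2*h^4 + 9*h^3 - 9*h^2 + 4*h - 2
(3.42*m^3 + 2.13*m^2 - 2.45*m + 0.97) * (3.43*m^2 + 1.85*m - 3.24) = 11.7306*m^5 + 13.6329*m^4 - 15.5438*m^3 - 8.1066*m^2 + 9.7325*m - 3.1428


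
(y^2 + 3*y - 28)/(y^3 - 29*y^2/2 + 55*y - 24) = 2*(y^2 + 3*y - 28)/(2*y^3 - 29*y^2 + 110*y - 48)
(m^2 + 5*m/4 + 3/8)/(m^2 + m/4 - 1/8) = (4*m + 3)/(4*m - 1)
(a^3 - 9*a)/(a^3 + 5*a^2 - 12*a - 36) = a*(a + 3)/(a^2 + 8*a + 12)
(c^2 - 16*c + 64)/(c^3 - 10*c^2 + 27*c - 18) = (c^2 - 16*c + 64)/(c^3 - 10*c^2 + 27*c - 18)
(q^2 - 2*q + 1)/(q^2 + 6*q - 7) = (q - 1)/(q + 7)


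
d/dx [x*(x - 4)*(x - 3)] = 3*x^2 - 14*x + 12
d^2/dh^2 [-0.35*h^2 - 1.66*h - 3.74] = -0.700000000000000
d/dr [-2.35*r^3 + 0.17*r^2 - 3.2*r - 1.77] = -7.05*r^2 + 0.34*r - 3.2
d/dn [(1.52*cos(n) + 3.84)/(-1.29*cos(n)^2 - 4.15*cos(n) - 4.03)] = (1.9608*sin(n)^2 - 9.9072*cos(n) - 11.7712)*sin(n)/(1.29*cos(n)^2 + 4.15*cos(n) + 4.03)^2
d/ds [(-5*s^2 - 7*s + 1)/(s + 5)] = (-5*s^2 - 50*s - 36)/(s^2 + 10*s + 25)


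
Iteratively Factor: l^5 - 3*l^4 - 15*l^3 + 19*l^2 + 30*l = (l - 5)*(l^4 + 2*l^3 - 5*l^2 - 6*l) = l*(l - 5)*(l^3 + 2*l^2 - 5*l - 6) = l*(l - 5)*(l - 2)*(l^2 + 4*l + 3) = l*(l - 5)*(l - 2)*(l + 1)*(l + 3)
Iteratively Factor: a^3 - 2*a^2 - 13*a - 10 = (a + 2)*(a^2 - 4*a - 5) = (a + 1)*(a + 2)*(a - 5)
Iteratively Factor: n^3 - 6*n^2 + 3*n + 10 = (n + 1)*(n^2 - 7*n + 10) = (n - 5)*(n + 1)*(n - 2)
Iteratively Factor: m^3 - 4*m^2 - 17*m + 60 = (m - 3)*(m^2 - m - 20) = (m - 3)*(m + 4)*(m - 5)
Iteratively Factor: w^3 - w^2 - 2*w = (w - 2)*(w^2 + w) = (w - 2)*(w + 1)*(w)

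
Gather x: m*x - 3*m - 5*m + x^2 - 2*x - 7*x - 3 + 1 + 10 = -8*m + x^2 + x*(m - 9) + 8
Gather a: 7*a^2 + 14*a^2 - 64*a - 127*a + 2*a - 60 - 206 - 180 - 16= 21*a^2 - 189*a - 462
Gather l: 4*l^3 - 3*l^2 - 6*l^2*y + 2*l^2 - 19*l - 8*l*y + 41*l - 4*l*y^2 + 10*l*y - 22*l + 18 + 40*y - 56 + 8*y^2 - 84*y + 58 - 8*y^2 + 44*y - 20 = 4*l^3 + l^2*(-6*y - 1) + l*(-4*y^2 + 2*y)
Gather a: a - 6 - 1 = a - 7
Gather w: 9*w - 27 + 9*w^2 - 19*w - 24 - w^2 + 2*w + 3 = 8*w^2 - 8*w - 48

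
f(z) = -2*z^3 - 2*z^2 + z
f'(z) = -6*z^2 - 4*z + 1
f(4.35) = -198.12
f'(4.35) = -129.94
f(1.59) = -11.51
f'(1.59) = -20.53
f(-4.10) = 100.12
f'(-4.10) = -83.46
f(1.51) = -9.94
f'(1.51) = -18.72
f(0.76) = -1.27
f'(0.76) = -5.51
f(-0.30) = -0.43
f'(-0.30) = 1.66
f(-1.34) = -0.12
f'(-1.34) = -4.41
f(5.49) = -385.73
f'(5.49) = -201.80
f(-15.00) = 6285.00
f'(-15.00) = -1289.00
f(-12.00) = 3156.00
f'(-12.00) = -815.00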